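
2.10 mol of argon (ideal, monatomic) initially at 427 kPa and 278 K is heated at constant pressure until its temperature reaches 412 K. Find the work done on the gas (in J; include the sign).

V₁ = nRT₁/P₁ = 2.10×8.314×278/427 = 11.4 L.
Isobaric: P stays 427 kPa; V/T = const ⇒ T₂ = 412 K, V₂ = 16.8 L.
W = PΔV = 427×(16.8−11.4) kPa·L = 2340 J.
Work done on the gas = −W_by = -2340 J.

-2340 J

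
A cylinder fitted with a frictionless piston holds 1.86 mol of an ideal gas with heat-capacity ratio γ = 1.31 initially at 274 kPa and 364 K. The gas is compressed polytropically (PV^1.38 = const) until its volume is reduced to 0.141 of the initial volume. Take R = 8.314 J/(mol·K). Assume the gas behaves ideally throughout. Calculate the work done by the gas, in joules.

V₁ = nRT₁/P₁ = 1.86×8.314×364/274 = 20.5 L.
Polytropic n=1.38: T₂ = T₁(V₁/V₂)^(n−1) = 364×(7.09)^0.38 = 766 K; P₂ = P₁(V₁/V₂)^n = 4090 kPa.
W = (P₁V₁−P₂V₂)/(n−1) = (274×20.5−4090×2.90)/0.38 = -16400 J.

-16400 J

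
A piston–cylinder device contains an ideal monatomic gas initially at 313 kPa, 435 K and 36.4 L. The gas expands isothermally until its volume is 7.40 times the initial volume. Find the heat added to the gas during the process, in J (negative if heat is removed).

22800 J

n = P₁V₁/(RT₁) = 313×36.4/(8.314×435) = 3.15 mol.
Isothermal: T stays 435 K; PV = const ⇒ V₂ = 269 L, P₂ = 42.3 kPa.
ΔU = 0 (ideal gas, T constant).
W = nRT ln(V₂/V₁) = 3.15×8.314×435×ln(7.40) = 22800 J.
Q = ΔU + W = 22800 J.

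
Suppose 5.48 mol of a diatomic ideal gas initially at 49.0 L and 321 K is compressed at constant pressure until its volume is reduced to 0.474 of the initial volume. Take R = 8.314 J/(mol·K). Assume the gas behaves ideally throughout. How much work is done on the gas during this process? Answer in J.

7690 J

P₁ = nRT₁/V₁ = 5.48×8.314×321/49.0 = 298 kPa.
Isobaric: P stays 298 kPa; V/T = const ⇒ T₂ = 152 K, V₂ = 23.2 L.
W = PΔV = 298×(23.2−49.0) kPa·L = -7690 J.
Work done on the gas = −W_by = 7690 J.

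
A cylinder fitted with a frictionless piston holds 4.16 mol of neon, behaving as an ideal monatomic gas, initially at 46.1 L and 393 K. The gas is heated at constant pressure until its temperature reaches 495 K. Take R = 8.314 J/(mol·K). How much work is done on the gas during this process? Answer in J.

-3530 J

P₁ = nRT₁/V₁ = 4.16×8.314×393/46.1 = 295 kPa.
Isobaric: P stays 295 kPa; V/T = const ⇒ T₂ = 495 K, V₂ = 58.1 L.
W = PΔV = 295×(58.1−46.1) kPa·L = 3530 J.
Work done on the gas = −W_by = -3530 J.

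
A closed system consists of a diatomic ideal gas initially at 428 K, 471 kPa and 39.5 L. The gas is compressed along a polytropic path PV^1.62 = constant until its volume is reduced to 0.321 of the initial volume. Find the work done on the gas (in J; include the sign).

n = P₁V₁/(RT₁) = 471×39.5/(8.314×428) = 5.23 mol.
Polytropic n=1.62: T₂ = T₁(V₁/V₂)^(n−1) = 428×(3.12)^0.62 = 866 K; P₂ = P₁(V₁/V₂)^n = 2970 kPa.
W = (P₁V₁−P₂V₂)/(n−1) = (471×39.5−2970×12.7)/0.62 = -30700 J.
Work done on the gas = −W_by = 30700 J.

30700 J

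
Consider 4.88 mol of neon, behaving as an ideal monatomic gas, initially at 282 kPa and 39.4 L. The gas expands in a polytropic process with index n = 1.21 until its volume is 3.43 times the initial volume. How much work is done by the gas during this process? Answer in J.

T₁ = P₁V₁/(nR) = 282×39.4/(4.88×8.314) = 274 K.
Polytropic n=1.21: T₂ = T₁(V₁/V₂)^(n−1) = 274×(0.292)^0.21 = 211 K; P₂ = P₁(V₁/V₂)^n = 63.5 kPa.
W = (P₁V₁−P₂V₂)/(n−1) = (282×39.4−63.5×135)/0.21 = 12100 J.

12100 J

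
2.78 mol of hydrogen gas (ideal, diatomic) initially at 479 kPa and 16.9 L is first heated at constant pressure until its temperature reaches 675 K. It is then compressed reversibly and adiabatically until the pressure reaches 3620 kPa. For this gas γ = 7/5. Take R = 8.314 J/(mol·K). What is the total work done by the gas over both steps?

-23000 J

T₁ = P₁V₁/(nR) = 479×16.9/(2.78×8.314) = 350 K.
Step 1 — Isobaric: P stays 479 kPa; V/T = const ⇒ T₂ = 675 K, V₂ = 32.6 L.
W = PΔV = 479×(32.6−16.9) kPa·L = 7510 J.
ΔU = nCvΔT = 2.78×20.8×(675−350) = 18800 J.
Q = ΔU + W = nCpΔT = 26300 J.
State after step 1: P = 479 kPa, V = 32.6 L, T = 675 K.
Step 2 — Adiabatic: T₂/T₁ = (P₂/P₁)^((γ−1)/γ) ⇒ T₂ = 675×(7.56)^0.286 = 1200 K; V₂ = 7.68 L.
ΔU = nCvΔT = 2.78×20.8×(1200−675) = 30500 J.
Q = 0 for an adiabatic process, so W = −ΔU = -30500 J.
Net over both steps: W = -23000 J, Q = 26300 J, ΔU = 49300 J.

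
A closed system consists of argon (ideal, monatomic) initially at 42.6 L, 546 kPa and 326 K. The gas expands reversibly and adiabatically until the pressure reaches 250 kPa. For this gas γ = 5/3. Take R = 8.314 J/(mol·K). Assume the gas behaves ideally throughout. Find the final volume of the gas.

68.1 L

Adiabatic: T₂/T₁ = (P₂/P₁)^((γ−1)/γ) ⇒ T₂ = 326×(0.458)^0.400 = 239 K; V₂ = 68.1 L.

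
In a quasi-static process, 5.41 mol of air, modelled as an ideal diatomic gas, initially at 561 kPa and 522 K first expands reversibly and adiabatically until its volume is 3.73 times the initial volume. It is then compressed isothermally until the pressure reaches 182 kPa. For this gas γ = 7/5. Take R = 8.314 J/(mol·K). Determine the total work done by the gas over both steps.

V₁ = nRT₁/P₁ = 5.41×8.314×522/561 = 41.9 L.
Step 1 — Adiabatic: TV^(γ−1) = const ⇒ T₂ = 522×(0.268)^0.400 = 308 K; PV^γ = const ⇒ P₂ = 88.8 kPa.
ΔU = nCvΔT = 5.41×20.8×(308−522) = -24000 J.
Q = 0 for an adiabatic process, so W = −ΔU = 24000 J.
State after step 1: P = 88.8 kPa, V = 156 L, T = 308 K.
Step 2 — Isothermal: T stays 308 K; PV = const ⇒ V₂ = 76.2 L, P₂ = 182 kPa.
ΔU = 0 (ideal gas, T constant).
W = nRT ln(V₂/V₁) = 5.41×8.314×308×ln(0.488) = -9950 J.
Q = ΔU + W = -9950 J.
Net over both steps: W = 14100 J, Q = -9950 J, ΔU = -24000 J.

14100 J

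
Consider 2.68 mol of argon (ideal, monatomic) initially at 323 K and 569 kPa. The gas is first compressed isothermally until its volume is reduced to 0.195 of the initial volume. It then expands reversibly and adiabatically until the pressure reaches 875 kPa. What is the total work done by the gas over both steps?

-7640 J

V₁ = nRT₁/P₁ = 2.68×8.314×323/569 = 12.6 L.
Step 1 — Isothermal: T stays 323 K; PV = const ⇒ V₂ = 2.47 L, P₂ = 2920 kPa.
ΔU = 0 (ideal gas, T constant).
W = nRT ln(V₂/V₁) = 2.68×8.314×323×ln(0.195) = -11800 J.
Q = ΔU + W = -11800 J.
State after step 1: P = 2920 kPa, V = 2.47 L, T = 323 K.
Step 2 — Adiabatic: T₂/T₁ = (P₂/P₁)^((γ−1)/γ) ⇒ T₂ = 323×(0.300)^0.400 = 200 K; V₂ = 5.08 L.
ΔU = nCvΔT = 2.68×12.5×(200−323) = -4130 J.
Q = 0 for an adiabatic process, so W = −ΔU = 4130 J.
Net over both steps: W = -7640 J, Q = -11800 J, ΔU = -4130 J.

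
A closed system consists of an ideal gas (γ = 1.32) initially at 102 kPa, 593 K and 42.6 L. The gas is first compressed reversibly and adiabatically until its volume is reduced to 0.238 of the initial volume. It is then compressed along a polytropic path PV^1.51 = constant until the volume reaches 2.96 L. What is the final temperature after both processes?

n = P₁V₁/(RT₁) = 102×42.6/(8.314×593) = 0.881 mol.
Step 1 — Adiabatic: TV^(γ−1) = const ⇒ T₂ = 593×(4.20)^0.320 = 939 K; PV^γ = const ⇒ P₂ = 678 kPa.
ΔU = nCvΔT = 0.881×26.0×(939−593) = 7920 J.
Q = 0 for an adiabatic process, so W = −ΔU = -7920 J.
State after step 1: P = 678 kPa, V = 10.1 L, T = 939 K.
Step 2 — Polytropic n=1.51: T₂ = T₁(V₁/V₂)^(n−1) = 939×(3.43)^0.51 = 1760 K; P₂ = P₁(V₁/V₂)^n = 4350 kPa.
W = (P₁V₁−P₂V₂)/(n−1) = (678×10.1−4350×2.96)/0.51 = -11800 J.
ΔU = nCvΔT = 0.881×26.0×(1760−939) = 18800 J.
Q = ΔU + W = 7000 J.
Net over both steps: W = -19700 J, Q = 7000 J, ΔU = 26700 J.

1760 K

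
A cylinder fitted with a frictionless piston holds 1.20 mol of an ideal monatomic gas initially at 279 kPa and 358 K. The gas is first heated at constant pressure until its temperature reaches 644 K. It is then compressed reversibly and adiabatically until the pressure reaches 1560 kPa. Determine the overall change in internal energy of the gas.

13800 J

V₁ = nRT₁/P₁ = 1.20×8.314×358/279 = 12.8 L.
Step 1 — Isobaric: P stays 279 kPa; V/T = const ⇒ T₂ = 644 K, V₂ = 23.0 L.
W = PΔV = 279×(23.0−12.8) kPa·L = 2850 J.
ΔU = nCvΔT = 1.20×12.5×(644−358) = 4280 J.
Q = ΔU + W = nCpΔT = 7130 J.
State after step 1: P = 279 kPa, V = 23.0 L, T = 644 K.
Step 2 — Adiabatic: T₂/T₁ = (P₂/P₁)^((γ−1)/γ) ⇒ T₂ = 644×(5.59)^0.400 = 1280 K; V₂ = 8.20 L.
ΔU = nCvΔT = 1.20×12.5×(1280−644) = 9550 J.
Q = 0 for an adiabatic process, so W = −ΔU = -9550 J.
Net over both steps: W = -6690 J, Q = 7130 J, ΔU = 13800 J.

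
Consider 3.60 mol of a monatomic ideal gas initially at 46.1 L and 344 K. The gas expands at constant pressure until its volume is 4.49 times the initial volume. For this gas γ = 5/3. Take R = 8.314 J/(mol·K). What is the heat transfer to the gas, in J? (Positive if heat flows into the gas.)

89800 J

P₁ = nRT₁/V₁ = 3.60×8.314×344/46.1 = 223 kPa.
Isobaric: P stays 223 kPa; V/T = const ⇒ T₂ = 1540 K, V₂ = 207 L.
W = PΔV = 223×(207−46.1) kPa·L = 35900 J.
ΔU = nCvΔT = 3.60×12.5×(1540−344) = 53900 J.
Q = ΔU + W = nCpΔT = 89800 J.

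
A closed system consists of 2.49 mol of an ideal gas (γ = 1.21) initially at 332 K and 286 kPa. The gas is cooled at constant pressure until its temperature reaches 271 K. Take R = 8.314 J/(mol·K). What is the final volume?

19.6 L

V₁ = nRT₁/P₁ = 2.49×8.314×332/286 = 24.0 L.
Isobaric: P stays 286 kPa; V/T = const ⇒ T₂ = 271 K, V₂ = 19.6 L.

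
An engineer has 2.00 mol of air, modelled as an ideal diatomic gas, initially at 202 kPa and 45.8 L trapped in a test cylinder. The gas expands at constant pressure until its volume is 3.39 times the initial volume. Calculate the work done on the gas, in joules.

T₁ = P₁V₁/(nR) = 202×45.8/(2.00×8.314) = 556 K.
Isobaric: P stays 202 kPa; V/T = const ⇒ T₂ = 1890 K, V₂ = 155 L.
W = PΔV = 202×(155−45.8) kPa·L = 22100 J.
Work done on the gas = −W_by = -22100 J.

-22100 J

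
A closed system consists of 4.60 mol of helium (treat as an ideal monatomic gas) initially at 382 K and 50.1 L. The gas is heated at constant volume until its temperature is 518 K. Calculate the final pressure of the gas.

395 kPa

P₁ = nRT₁/V₁ = 4.60×8.314×382/50.1 = 292 kPa.
Isochoric: V stays 50.1 L; P/T = const ⇒ T₂ = 518 K, P₂ = 395 kPa.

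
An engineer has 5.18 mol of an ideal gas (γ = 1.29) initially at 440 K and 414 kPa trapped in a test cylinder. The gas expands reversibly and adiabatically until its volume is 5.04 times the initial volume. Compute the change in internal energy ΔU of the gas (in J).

-24500 J

V₁ = nRT₁/P₁ = 5.18×8.314×440/414 = 45.8 L.
Adiabatic: TV^(γ−1) = const ⇒ T₂ = 440×(0.198)^0.290 = 275 K; PV^γ = const ⇒ P₂ = 51.4 kPa.
For an ideal gas ΔU = nCvΔT with Cv = R/(γ−1) = 28.7 J/(mol·K).
ΔU = 5.18×28.7×(275−440) = -24500 J.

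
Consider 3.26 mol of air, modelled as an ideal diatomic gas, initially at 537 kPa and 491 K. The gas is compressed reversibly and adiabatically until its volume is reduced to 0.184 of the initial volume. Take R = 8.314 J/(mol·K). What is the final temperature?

V₁ = nRT₁/P₁ = 3.26×8.314×491/537 = 24.8 L.
Adiabatic: TV^(γ−1) = const ⇒ T₂ = 491×(5.43)^0.400 = 966 K; PV^γ = const ⇒ P₂ = 5740 kPa.

966 K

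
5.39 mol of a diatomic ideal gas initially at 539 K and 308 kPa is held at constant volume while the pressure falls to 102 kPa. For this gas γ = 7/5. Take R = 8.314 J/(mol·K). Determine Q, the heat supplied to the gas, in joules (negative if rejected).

V₁ = nRT₁/P₁ = 5.39×8.314×539/308 = 78.4 L.
Isochoric: V stays 78.4 L; P/T = const ⇒ T₂ = 178 K, P₂ = 102 kPa.
W = 0 (no volume change).
ΔU = nCvΔT = 5.39×20.8×(178−539) = -40400 J.
Q = ΔU = -40400 J.

-40400 J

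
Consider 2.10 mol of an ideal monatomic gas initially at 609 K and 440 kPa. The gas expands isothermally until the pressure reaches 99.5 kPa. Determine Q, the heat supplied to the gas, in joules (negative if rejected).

V₁ = nRT₁/P₁ = 2.10×8.314×609/440 = 24.2 L.
Isothermal: T stays 609 K; PV = const ⇒ V₂ = 107 L, P₂ = 99.5 kPa.
ΔU = 0 (ideal gas, T constant).
W = nRT ln(V₂/V₁) = 2.10×8.314×609×ln(4.42) = 15800 J.
Q = ΔU + W = 15800 J.

15800 J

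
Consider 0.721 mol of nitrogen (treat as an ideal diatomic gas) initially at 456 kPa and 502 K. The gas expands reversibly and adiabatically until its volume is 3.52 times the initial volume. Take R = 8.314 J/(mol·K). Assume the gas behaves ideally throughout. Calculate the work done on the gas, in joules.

-2980 J

V₁ = nRT₁/P₁ = 0.721×8.314×502/456 = 6.60 L.
Adiabatic: TV^(γ−1) = const ⇒ T₂ = 502×(0.284)^0.400 = 303 K; PV^γ = const ⇒ P₂ = 78.3 kPa.
ΔU = nCvΔT = 0.721×20.8×(303−502) = -2980 J.
Q = 0 for an adiabatic process, so W = −ΔU = 2980 J.
Work done on the gas = −W_by = -2980 J.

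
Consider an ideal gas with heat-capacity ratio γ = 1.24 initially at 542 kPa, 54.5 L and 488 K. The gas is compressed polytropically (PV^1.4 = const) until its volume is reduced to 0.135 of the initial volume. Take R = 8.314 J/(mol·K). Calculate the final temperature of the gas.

Polytropic n=1.4: T₂ = T₁(V₁/V₂)^(n−1) = 488×(7.41)^0.40 = 1090 K; P₂ = P₁(V₁/V₂)^n = 8940 kPa.

1090 K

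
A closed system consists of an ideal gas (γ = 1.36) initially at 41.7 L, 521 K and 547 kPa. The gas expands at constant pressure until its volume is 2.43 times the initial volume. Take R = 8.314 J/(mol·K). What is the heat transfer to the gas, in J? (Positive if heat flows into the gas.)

n = P₁V₁/(RT₁) = 547×41.7/(8.314×521) = 5.27 mol.
Isobaric: P stays 547 kPa; V/T = const ⇒ T₂ = 1270 K, V₂ = 101 L.
W = PΔV = 547×(101−41.7) kPa·L = 32600 J.
ΔU = nCvΔT = 5.27×23.1×(1270−521) = 90600 J.
Q = ΔU + W = nCpΔT = 123000 J.

123000 J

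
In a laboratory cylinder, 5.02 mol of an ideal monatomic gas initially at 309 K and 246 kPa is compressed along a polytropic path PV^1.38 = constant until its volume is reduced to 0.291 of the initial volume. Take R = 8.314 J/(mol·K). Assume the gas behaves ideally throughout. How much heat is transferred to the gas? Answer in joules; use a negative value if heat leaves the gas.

V₁ = nRT₁/P₁ = 5.02×8.314×309/246 = 52.4 L.
Polytropic n=1.38: T₂ = T₁(V₁/V₂)^(n−1) = 309×(3.44)^0.38 = 494 K; P₂ = P₁(V₁/V₂)^n = 1350 kPa.
W = (P₁V₁−P₂V₂)/(n−1) = (246×52.4−1350×15.3)/0.38 = -20300 J.
ΔU = nCvΔT = 5.02×12.5×(494−309) = 11600 J.
Q = ΔU + W = -8730 J.

-8730 J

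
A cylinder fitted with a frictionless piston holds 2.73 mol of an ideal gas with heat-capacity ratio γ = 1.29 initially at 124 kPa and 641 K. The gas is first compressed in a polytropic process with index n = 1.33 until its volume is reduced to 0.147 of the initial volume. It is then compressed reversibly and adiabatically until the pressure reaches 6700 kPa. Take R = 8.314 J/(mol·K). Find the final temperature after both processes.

1670 K

V₁ = nRT₁/P₁ = 2.73×8.314×641/124 = 117 L.
Step 1 — Polytropic n=1.33: T₂ = T₁(V₁/V₂)^(n−1) = 641×(6.80)^0.33 = 1210 K; P₂ = P₁(V₁/V₂)^n = 1590 kPa.
W = (P₁V₁−P₂V₂)/(n−1) = (124×117−1590×17.2)/0.33 = -38900 J.
ΔU = nCvΔT = 2.73×28.7×(1210−641) = 44300 J.
Q = ΔU + W = 5370 J.
State after step 1: P = 1590 kPa, V = 17.2 L, T = 1210 K.
Step 2 — Adiabatic: T₂/T₁ = (P₂/P₁)^((γ−1)/γ) ⇒ T₂ = 1210×(4.22)^0.225 = 1670 K; V₂ = 5.65 L.
ΔU = nCvΔT = 2.73×28.7×(1670−1210) = 36100 J.
Q = 0 for an adiabatic process, so W = −ΔU = -36100 J.
Net over both steps: W = -75000 J, Q = 5370 J, ΔU = 80400 J.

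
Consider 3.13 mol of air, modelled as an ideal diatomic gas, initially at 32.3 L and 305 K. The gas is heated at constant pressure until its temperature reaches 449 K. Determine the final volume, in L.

47.5 L

P₁ = nRT₁/V₁ = 3.13×8.314×305/32.3 = 246 kPa.
Isobaric: P stays 246 kPa; V/T = const ⇒ T₂ = 449 K, V₂ = 47.5 L.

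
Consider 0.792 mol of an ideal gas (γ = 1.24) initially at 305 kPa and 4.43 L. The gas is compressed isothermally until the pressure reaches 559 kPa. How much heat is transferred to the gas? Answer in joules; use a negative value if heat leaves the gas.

T₁ = P₁V₁/(nR) = 305×4.43/(0.792×8.314) = 205 K.
Isothermal: T stays 205 K; PV = const ⇒ V₂ = 2.42 L, P₂ = 559 kPa.
ΔU = 0 (ideal gas, T constant).
W = nRT ln(V₂/V₁) = 0.792×8.314×205×ln(0.546) = -819 J.
Q = ΔU + W = -819 J.

-819 J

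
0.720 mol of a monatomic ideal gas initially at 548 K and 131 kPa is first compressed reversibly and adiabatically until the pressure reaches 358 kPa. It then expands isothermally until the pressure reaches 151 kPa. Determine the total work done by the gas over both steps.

V₁ = nRT₁/P₁ = 0.720×8.314×548/131 = 25.0 L.
Step 1 — Adiabatic: T₂/T₁ = (P₂/P₁)^((γ−1)/γ) ⇒ T₂ = 548×(2.73)^0.400 = 819 K; V₂ = 13.7 L.
ΔU = nCvΔT = 0.720×12.5×(819−548) = 2440 J.
Q = 0 for an adiabatic process, so W = −ΔU = -2440 J.
State after step 1: P = 358 kPa, V = 13.7 L, T = 819 K.
Step 2 — Isothermal: T stays 819 K; PV = const ⇒ V₂ = 32.5 L, P₂ = 151 kPa.
ΔU = 0 (ideal gas, T constant).
W = nRT ln(V₂/V₁) = 0.720×8.314×819×ln(2.37) = 4230 J.
Q = ΔU + W = 4230 J.
Net over both steps: W = 1800 J, Q = 4230 J, ΔU = 2440 J.

1800 J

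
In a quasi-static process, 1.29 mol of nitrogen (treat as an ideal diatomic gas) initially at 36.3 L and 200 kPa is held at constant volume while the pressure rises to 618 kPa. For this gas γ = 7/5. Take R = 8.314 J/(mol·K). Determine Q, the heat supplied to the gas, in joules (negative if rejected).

T₁ = P₁V₁/(nR) = 200×36.3/(1.29×8.314) = 677 K.
Isochoric: V stays 36.3 L; P/T = const ⇒ T₂ = 2090 K, P₂ = 618 kPa.
W = 0 (no volume change).
ΔU = nCvΔT = 1.29×20.8×(2090−677) = 37900 J.
Q = ΔU = 37900 J.

37900 J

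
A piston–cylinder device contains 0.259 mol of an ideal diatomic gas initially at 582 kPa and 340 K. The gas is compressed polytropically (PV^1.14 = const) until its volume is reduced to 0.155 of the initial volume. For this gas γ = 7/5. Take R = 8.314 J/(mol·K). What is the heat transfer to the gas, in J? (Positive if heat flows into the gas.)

-1010 J

V₁ = nRT₁/P₁ = 0.259×8.314×340/582 = 1.26 L.
Polytropic n=1.14: T₂ = T₁(V₁/V₂)^(n−1) = 340×(6.45)^0.14 = 441 K; P₂ = P₁(V₁/V₂)^n = 4870 kPa.
W = (P₁V₁−P₂V₂)/(n−1) = (582×1.26−4870×0.195)/0.14 = -1560 J.
ΔU = nCvΔT = 0.259×20.8×(441−340) = 546 J.
Q = ΔU + W = -1010 J.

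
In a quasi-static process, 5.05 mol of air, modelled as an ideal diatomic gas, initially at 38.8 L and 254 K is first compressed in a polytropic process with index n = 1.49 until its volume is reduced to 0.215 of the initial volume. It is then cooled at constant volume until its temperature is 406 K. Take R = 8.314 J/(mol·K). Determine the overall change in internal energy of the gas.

P₁ = nRT₁/V₁ = 5.05×8.314×254/38.8 = 275 kPa.
Step 1 — Polytropic n=1.49: T₂ = T₁(V₁/V₂)^(n−1) = 254×(4.65)^0.49 = 539 K; P₂ = P₁(V₁/V₂)^n = 2720 kPa.
W = (P₁V₁−P₂V₂)/(n−1) = (275×38.8−2720×8.34)/0.49 = -24500 J.
ΔU = nCvΔT = 5.05×20.8×(539−254) = 30000 J.
Q = ΔU + W = 5500 J.
State after step 1: P = 2720 kPa, V = 8.34 L, T = 539 K.
Step 2 — Isochoric: V stays 8.34 L; P/T = const ⇒ T₂ = 406 K, P₂ = 2040 kPa.
W = 0 (no volume change).
ΔU = nCvΔT = 5.05×20.8×(406−539) = -14000 J.
Q = ΔU = -14000 J.
Net over both steps: W = -24500 J, Q = -8500 J, ΔU = 16000 J.

16000 J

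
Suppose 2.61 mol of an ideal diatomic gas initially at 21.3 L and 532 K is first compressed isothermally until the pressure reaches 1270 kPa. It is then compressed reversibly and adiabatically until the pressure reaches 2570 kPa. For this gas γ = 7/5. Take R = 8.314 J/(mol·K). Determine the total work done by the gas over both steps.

P₁ = nRT₁/V₁ = 2.61×8.314×532/21.3 = 542 kPa.
Step 1 — Isothermal: T stays 532 K; PV = const ⇒ V₂ = 9.09 L, P₂ = 1270 kPa.
ΔU = 0 (ideal gas, T constant).
W = nRT ln(V₂/V₁) = 2.61×8.314×532×ln(0.427) = -9830 J.
Q = ΔU + W = -9830 J.
State after step 1: P = 1270 kPa, V = 9.09 L, T = 532 K.
Step 2 — Adiabatic: T₂/T₁ = (P₂/P₁)^((γ−1)/γ) ⇒ T₂ = 532×(2.02)^0.286 = 651 K; V₂ = 5.49 L.
ΔU = nCvΔT = 2.61×20.8×(651−532) = 6440 J.
Q = 0 for an adiabatic process, so W = −ΔU = -6440 J.
Net over both steps: W = -16300 J, Q = -9830 J, ΔU = 6440 J.

-16300 J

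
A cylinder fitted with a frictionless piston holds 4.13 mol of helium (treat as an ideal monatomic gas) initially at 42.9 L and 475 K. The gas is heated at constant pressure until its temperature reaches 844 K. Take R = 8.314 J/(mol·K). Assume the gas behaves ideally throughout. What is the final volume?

P₁ = nRT₁/V₁ = 4.13×8.314×475/42.9 = 380 kPa.
Isobaric: P stays 380 kPa; V/T = const ⇒ T₂ = 844 K, V₂ = 76.2 L.

76.2 L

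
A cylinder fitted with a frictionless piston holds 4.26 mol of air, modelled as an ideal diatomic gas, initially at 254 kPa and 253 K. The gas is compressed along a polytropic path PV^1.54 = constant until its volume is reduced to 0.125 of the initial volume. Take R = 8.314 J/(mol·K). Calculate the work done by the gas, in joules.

-34400 J

V₁ = nRT₁/P₁ = 4.26×8.314×253/254 = 35.3 L.
Polytropic n=1.54: T₂ = T₁(V₁/V₂)^(n−1) = 253×(8.00)^0.54 = 778 K; P₂ = P₁(V₁/V₂)^n = 6250 kPa.
W = (P₁V₁−P₂V₂)/(n−1) = (254×35.3−6250×4.41)/0.54 = -34400 J.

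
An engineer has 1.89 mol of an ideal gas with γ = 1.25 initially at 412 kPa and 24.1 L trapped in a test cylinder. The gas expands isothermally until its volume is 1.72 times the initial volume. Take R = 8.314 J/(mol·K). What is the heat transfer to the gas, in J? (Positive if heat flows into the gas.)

5380 J

T₁ = P₁V₁/(nR) = 412×24.1/(1.89×8.314) = 632 K.
Isothermal: T stays 632 K; PV = const ⇒ V₂ = 41.5 L, P₂ = 240 kPa.
ΔU = 0 (ideal gas, T constant).
W = nRT ln(V₂/V₁) = 1.89×8.314×632×ln(1.72) = 5380 J.
Q = ΔU + W = 5380 J.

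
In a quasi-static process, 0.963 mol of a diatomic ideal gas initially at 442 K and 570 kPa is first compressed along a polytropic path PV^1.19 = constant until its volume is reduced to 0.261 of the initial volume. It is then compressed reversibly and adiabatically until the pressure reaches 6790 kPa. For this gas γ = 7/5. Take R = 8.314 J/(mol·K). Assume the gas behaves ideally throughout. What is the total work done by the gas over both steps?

-8680 J

V₁ = nRT₁/P₁ = 0.963×8.314×442/570 = 6.21 L.
Step 1 — Polytropic n=1.19: T₂ = T₁(V₁/V₂)^(n−1) = 442×(3.83)^0.19 = 571 K; P₂ = P₁(V₁/V₂)^n = 2820 kPa.
W = (P₁V₁−P₂V₂)/(n−1) = (570×6.21−2820×1.62)/0.19 = -5420 J.
ΔU = nCvΔT = 0.963×20.8×(571−442) = 2570 J.
Q = ΔU + W = -2840 J.
State after step 1: P = 2820 kPa, V = 1.62 L, T = 571 K.
Step 2 — Adiabatic: T₂/T₁ = (P₂/P₁)^((γ−1)/γ) ⇒ T₂ = 571×(2.41)^0.286 = 733 K; V₂ = 0.865 L.
ΔU = nCvΔT = 0.963×20.8×(733−571) = 3260 J.
Q = 0 for an adiabatic process, so W = −ΔU = -3260 J.
Net over both steps: W = -8680 J, Q = -2840 J, ΔU = 5830 J.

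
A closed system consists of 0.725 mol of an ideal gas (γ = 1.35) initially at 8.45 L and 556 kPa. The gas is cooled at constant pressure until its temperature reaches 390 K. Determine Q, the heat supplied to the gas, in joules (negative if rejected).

-9050 J

T₁ = P₁V₁/(nR) = 556×8.45/(0.725×8.314) = 779 K.
Isobaric: P stays 556 kPa; V/T = const ⇒ T₂ = 390 K, V₂ = 4.23 L.
W = PΔV = 556×(4.23−8.45) kPa·L = -2350 J.
ΔU = nCvΔT = 0.725×23.8×(390−779) = -6710 J.
Q = ΔU + W = nCpΔT = -9050 J.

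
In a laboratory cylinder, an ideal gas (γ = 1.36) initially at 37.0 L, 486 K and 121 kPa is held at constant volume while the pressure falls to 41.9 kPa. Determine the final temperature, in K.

Isochoric: V stays 37.0 L; P/T = const ⇒ T₂ = 168 K, P₂ = 41.9 kPa.

168 K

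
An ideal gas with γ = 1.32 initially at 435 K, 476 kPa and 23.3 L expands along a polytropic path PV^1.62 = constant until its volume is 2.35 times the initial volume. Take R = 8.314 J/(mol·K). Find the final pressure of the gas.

Polytropic n=1.62: T₂ = T₁(V₁/V₂)^(n−1) = 435×(0.426)^0.62 = 256 K; P₂ = P₁(V₁/V₂)^n = 119 kPa.

119 kPa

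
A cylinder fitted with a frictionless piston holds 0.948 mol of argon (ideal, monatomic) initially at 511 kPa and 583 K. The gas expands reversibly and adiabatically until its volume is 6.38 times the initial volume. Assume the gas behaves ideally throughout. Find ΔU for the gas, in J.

V₁ = nRT₁/P₁ = 0.948×8.314×583/511 = 8.99 L.
Adiabatic: TV^(γ−1) = const ⇒ T₂ = 583×(0.157)^0.667 = 169 K; PV^γ = const ⇒ P₂ = 23.3 kPa.
For an ideal gas ΔU = nCvΔT with Cv = (3/2)R = 12.5 J/(mol·K).
ΔU = 0.948×12.5×(169−583) = -4890 J.

-4890 J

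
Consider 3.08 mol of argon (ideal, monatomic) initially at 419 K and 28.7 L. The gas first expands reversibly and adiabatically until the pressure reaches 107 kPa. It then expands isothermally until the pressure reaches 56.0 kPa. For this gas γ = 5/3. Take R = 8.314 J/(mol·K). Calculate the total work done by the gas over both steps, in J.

P₁ = nRT₁/V₁ = 3.08×8.314×419/28.7 = 374 kPa.
Step 1 — Adiabatic: T₂/T₁ = (P₂/P₁)^((γ−1)/γ) ⇒ T₂ = 419×(0.286)^0.400 = 254 K; V₂ = 60.8 L.
ΔU = nCvΔT = 3.08×12.5×(254−419) = -6340 J.
Q = 0 for an adiabatic process, so W = −ΔU = 6340 J.
State after step 1: P = 107 kPa, V = 60.8 L, T = 254 K.
Step 2 — Isothermal: T stays 254 K; PV = const ⇒ V₂ = 116 L, P₂ = 56.0 kPa.
ΔU = 0 (ideal gas, T constant).
W = nRT ln(V₂/V₁) = 3.08×8.314×254×ln(1.91) = 4210 J.
Q = ΔU + W = 4210 J.
Net over both steps: W = 10500 J, Q = 4210 J, ΔU = -6340 J.

10500 J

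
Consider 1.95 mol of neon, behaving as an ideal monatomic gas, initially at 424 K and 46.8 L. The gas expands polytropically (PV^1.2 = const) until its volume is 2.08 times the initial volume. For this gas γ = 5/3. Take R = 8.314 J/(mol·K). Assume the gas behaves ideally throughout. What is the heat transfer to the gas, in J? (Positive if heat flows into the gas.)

3280 J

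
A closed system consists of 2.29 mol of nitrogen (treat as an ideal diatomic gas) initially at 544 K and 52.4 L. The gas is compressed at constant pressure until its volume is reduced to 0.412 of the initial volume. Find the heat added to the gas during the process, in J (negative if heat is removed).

P₁ = nRT₁/V₁ = 2.29×8.314×544/52.4 = 198 kPa.
Isobaric: P stays 198 kPa; V/T = const ⇒ T₂ = 224 K, V₂ = 21.6 L.
W = PΔV = 198×(21.6−52.4) kPa·L = -6090 J.
ΔU = nCvΔT = 2.29×20.8×(224−544) = -15200 J.
Q = ΔU + W = nCpΔT = -21300 J.

-21300 J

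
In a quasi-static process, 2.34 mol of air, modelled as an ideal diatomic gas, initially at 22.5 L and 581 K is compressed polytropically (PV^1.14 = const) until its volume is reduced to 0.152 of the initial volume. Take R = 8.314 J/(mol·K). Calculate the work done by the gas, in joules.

P₁ = nRT₁/V₁ = 2.34×8.314×581/22.5 = 502 kPa.
Polytropic n=1.14: T₂ = T₁(V₁/V₂)^(n−1) = 581×(6.58)^0.14 = 756 K; P₂ = P₁(V₁/V₂)^n = 4300 kPa.
W = (P₁V₁−P₂V₂)/(n−1) = (502×22.5−4300×3.42)/0.14 = -24400 J.

-24400 J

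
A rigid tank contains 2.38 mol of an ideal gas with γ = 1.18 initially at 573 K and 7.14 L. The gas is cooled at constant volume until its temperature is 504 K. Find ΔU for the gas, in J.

-7590 J

P₁ = nRT₁/V₁ = 2.38×8.314×573/7.14 = 1590 kPa.
Isochoric: V stays 7.14 L; P/T = const ⇒ T₂ = 504 K, P₂ = 1400 kPa.
For an ideal gas ΔU = nCvΔT with Cv = R/(γ−1) = 46.2 J/(mol·K).
ΔU = 2.38×46.2×(504−573) = -7590 J.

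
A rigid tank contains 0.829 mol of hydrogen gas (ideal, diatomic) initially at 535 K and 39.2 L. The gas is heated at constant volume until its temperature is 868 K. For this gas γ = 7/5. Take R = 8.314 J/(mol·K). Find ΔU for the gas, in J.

P₁ = nRT₁/V₁ = 0.829×8.314×535/39.2 = 94.1 kPa.
Isochoric: V stays 39.2 L; P/T = const ⇒ T₂ = 868 K, P₂ = 153 kPa.
For an ideal gas ΔU = nCvΔT with Cv = (5/2)R = 20.8 J/(mol·K).
ΔU = 0.829×20.8×(868−535) = 5740 J.

5740 J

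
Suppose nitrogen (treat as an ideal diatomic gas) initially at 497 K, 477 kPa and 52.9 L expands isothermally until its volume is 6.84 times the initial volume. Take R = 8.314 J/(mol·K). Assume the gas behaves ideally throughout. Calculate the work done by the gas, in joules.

n = P₁V₁/(RT₁) = 477×52.9/(8.314×497) = 6.11 mol.
Isothermal: T stays 497 K; PV = const ⇒ V₂ = 362 L, P₂ = 69.7 kPa.
W = nRT ln(V₂/V₁) = 6.11×8.314×497×ln(6.84) = 48500 J.

48500 J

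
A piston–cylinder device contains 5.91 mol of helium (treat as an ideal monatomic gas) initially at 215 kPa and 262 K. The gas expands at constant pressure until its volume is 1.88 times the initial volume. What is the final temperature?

V₁ = nRT₁/P₁ = 5.91×8.314×262/215 = 59.9 L.
Isobaric: P stays 215 kPa; V/T = const ⇒ T₂ = 493 K, V₂ = 113 L.

493 K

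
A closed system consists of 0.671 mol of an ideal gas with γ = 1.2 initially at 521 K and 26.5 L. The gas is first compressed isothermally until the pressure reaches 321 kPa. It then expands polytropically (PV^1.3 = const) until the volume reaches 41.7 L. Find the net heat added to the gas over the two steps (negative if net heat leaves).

P₁ = nRT₁/V₁ = 0.671×8.314×521/26.5 = 110 kPa.
Step 1 — Isothermal: T stays 521 K; PV = const ⇒ V₂ = 9.05 L, P₂ = 321 kPa.
ΔU = 0 (ideal gas, T constant).
W = nRT ln(V₂/V₁) = 0.671×8.314×521×ln(0.342) = -3120 J.
Q = ΔU + W = -3120 J.
State after step 1: P = 321 kPa, V = 9.05 L, T = 521 K.
Step 2 — Polytropic n=1.3: T₂ = T₁(V₁/V₂)^(n−1) = 521×(0.217)^0.30 = 330 K; P₂ = P₁(V₁/V₂)^n = 44.1 kPa.
W = (P₁V₁−P₂V₂)/(n−1) = (321×9.05−44.1×41.7)/0.30 = 3560 J.
ΔU = nCvΔT = 0.671×41.6×(330−521) = -5340 J.
Q = ΔU + W = -1780 J.
Net over both steps: W = 440 J, Q = -4900 J, ΔU = -5340 J.

-4900 J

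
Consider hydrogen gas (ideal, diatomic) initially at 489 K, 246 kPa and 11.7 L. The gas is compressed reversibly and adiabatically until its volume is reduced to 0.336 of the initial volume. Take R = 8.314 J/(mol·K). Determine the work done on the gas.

n = P₁V₁/(RT₁) = 246×11.7/(8.314×489) = 0.708 mol.
Adiabatic: TV^(γ−1) = const ⇒ T₂ = 489×(2.98)^0.400 = 756 K; PV^γ = const ⇒ P₂ = 1130 kPa.
ΔU = nCvΔT = 0.708×20.8×(756−489) = 3940 J.
Q = 0 for an adiabatic process, so W = −ΔU = -3940 J.
Work done on the gas = −W_by = 3940 J.

3940 J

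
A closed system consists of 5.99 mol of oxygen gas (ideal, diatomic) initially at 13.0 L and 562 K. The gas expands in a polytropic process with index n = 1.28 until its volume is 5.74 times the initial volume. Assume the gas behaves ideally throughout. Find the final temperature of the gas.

345 K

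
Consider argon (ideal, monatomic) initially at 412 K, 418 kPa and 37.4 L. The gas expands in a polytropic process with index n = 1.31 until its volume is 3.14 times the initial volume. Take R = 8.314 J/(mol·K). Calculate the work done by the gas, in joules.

15100 J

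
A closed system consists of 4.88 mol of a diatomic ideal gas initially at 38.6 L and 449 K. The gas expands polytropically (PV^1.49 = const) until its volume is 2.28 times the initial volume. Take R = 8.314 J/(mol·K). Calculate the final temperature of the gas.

P₁ = nRT₁/V₁ = 4.88×8.314×449/38.6 = 472 kPa.
Polytropic n=1.49: T₂ = T₁(V₁/V₂)^(n−1) = 449×(0.439)^0.49 = 300 K; P₂ = P₁(V₁/V₂)^n = 138 kPa.

300 K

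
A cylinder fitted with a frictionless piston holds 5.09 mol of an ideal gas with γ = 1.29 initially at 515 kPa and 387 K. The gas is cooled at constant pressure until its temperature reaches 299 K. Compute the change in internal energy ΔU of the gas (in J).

-12800 J

V₁ = nRT₁/P₁ = 5.09×8.314×387/515 = 31.8 L.
Isobaric: P stays 515 kPa; V/T = const ⇒ T₂ = 299 K, V₂ = 24.6 L.
For an ideal gas ΔU = nCvΔT with Cv = R/(γ−1) = 28.7 J/(mol·K).
ΔU = 5.09×28.7×(299−387) = -12800 J.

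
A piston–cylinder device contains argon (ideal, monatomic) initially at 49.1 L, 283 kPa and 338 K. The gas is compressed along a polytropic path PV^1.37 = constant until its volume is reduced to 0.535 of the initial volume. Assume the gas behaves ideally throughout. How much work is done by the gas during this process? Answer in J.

-9780 J

n = P₁V₁/(RT₁) = 283×49.1/(8.314×338) = 4.94 mol.
Polytropic n=1.37: T₂ = T₁(V₁/V₂)^(n−1) = 338×(1.87)^0.37 = 426 K; P₂ = P₁(V₁/V₂)^n = 667 kPa.
W = (P₁V₁−P₂V₂)/(n−1) = (283×49.1−667×26.3)/0.37 = -9780 J.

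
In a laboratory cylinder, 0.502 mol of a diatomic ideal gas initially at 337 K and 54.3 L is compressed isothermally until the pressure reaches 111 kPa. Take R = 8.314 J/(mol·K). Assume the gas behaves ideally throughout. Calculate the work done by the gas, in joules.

P₁ = nRT₁/V₁ = 0.502×8.314×337/54.3 = 25.9 kPa.
Isothermal: T stays 337 K; PV = const ⇒ V₂ = 12.7 L, P₂ = 111 kPa.
W = nRT ln(V₂/V₁) = 0.502×8.314×337×ln(0.233) = -2050 J.

-2050 J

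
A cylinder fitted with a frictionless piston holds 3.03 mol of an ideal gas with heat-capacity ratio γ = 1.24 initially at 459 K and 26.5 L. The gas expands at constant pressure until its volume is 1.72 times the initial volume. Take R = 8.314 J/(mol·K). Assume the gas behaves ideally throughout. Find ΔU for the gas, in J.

P₁ = nRT₁/V₁ = 3.03×8.314×459/26.5 = 436 kPa.
Isobaric: P stays 436 kPa; V/T = const ⇒ T₂ = 789 K, V₂ = 45.6 L.
For an ideal gas ΔU = nCvΔT with Cv = R/(γ−1) = 34.6 J/(mol·K).
ΔU = 3.03×34.6×(789−459) = 34700 J.

34700 J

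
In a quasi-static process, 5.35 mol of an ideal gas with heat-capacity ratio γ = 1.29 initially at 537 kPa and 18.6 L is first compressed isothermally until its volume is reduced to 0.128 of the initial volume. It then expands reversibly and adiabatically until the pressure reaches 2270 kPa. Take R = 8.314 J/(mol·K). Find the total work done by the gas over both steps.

-16100 J

T₁ = P₁V₁/(nR) = 537×18.6/(5.35×8.314) = 225 K.
Step 1 — Isothermal: T stays 225 K; PV = const ⇒ V₂ = 2.38 L, P₂ = 4200 kPa.
ΔU = 0 (ideal gas, T constant).
W = nRT ln(V₂/V₁) = 5.35×8.314×225×ln(0.128) = -20500 J.
Q = ΔU + W = -20500 J.
State after step 1: P = 4200 kPa, V = 2.38 L, T = 225 K.
Step 2 — Adiabatic: T₂/T₁ = (P₂/P₁)^((γ−1)/γ) ⇒ T₂ = 225×(0.541)^0.225 = 196 K; V₂ = 3.83 L.
ΔU = nCvΔT = 5.35×28.7×(196−225) = -4440 J.
Q = 0 for an adiabatic process, so W = −ΔU = 4440 J.
Net over both steps: W = -16100 J, Q = -20500 J, ΔU = -4440 J.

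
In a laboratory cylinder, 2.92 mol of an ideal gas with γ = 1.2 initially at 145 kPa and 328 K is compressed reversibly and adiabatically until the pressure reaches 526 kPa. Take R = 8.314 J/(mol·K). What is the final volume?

18.8 L

V₁ = nRT₁/P₁ = 2.92×8.314×328/145 = 54.9 L.
Adiabatic: T₂/T₁ = (P₂/P₁)^((γ−1)/γ) ⇒ T₂ = 328×(3.63)^0.167 = 407 K; V₂ = 18.8 L.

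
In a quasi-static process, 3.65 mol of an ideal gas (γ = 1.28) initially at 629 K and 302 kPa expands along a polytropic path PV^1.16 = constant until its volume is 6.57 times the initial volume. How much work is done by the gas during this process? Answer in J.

V₁ = nRT₁/P₁ = 3.65×8.314×629/302 = 63.2 L.
Polytropic n=1.16: T₂ = T₁(V₁/V₂)^(n−1) = 629×(0.152)^0.16 = 465 K; P₂ = P₁(V₁/V₂)^n = 34.0 kPa.
W = (P₁V₁−P₂V₂)/(n−1) = (302×63.2−34.0×415)/0.16 = 31000 J.

31000 J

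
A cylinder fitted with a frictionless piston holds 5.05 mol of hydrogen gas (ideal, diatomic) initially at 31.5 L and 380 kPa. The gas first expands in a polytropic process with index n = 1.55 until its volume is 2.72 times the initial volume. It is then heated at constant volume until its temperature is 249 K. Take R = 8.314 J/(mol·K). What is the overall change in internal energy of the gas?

T₁ = P₁V₁/(nR) = 380×31.5/(5.05×8.314) = 285 K.
Step 1 — Polytropic n=1.55: T₂ = T₁(V₁/V₂)^(n−1) = 285×(0.368)^0.55 = 164 K; P₂ = P₁(V₁/V₂)^n = 80.6 kPa.
W = (P₁V₁−P₂V₂)/(n−1) = (380×31.5−80.6×85.7)/0.55 = 9210 J.
ΔU = nCvΔT = 5.05×20.8×(164−285) = -12700 J.
Q = ΔU + W = -3450 J.
State after step 1: P = 80.6 kPa, V = 85.7 L, T = 164 K.
Step 2 — Isochoric: V stays 85.7 L; P/T = const ⇒ T₂ = 249 K, P₂ = 122 kPa.
W = 0 (no volume change).
ΔU = nCvΔT = 5.05×20.8×(249−164) = 8880 J.
Q = ΔU = 8880 J.
Net over both steps: W = 9210 J, Q = 5420 J, ΔU = -3790 J.

-3790 J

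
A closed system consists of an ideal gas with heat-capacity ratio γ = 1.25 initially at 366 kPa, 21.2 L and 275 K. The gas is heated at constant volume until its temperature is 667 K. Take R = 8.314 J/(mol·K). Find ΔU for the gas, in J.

44200 J

n = P₁V₁/(RT₁) = 366×21.2/(8.314×275) = 3.39 mol.
Isochoric: V stays 21.2 L; P/T = const ⇒ T₂ = 667 K, P₂ = 888 kPa.
For an ideal gas ΔU = nCvΔT with Cv = R/(γ−1) = 33.3 J/(mol·K).
ΔU = 3.39×33.3×(667−275) = 44200 J.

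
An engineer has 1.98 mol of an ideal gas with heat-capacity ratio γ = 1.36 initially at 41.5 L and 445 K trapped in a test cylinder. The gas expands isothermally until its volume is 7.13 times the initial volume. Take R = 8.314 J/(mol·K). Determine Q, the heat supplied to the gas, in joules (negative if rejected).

14400 J

P₁ = nRT₁/V₁ = 1.98×8.314×445/41.5 = 177 kPa.
Isothermal: T stays 445 K; PV = const ⇒ V₂ = 296 L, P₂ = 24.8 kPa.
ΔU = 0 (ideal gas, T constant).
W = nRT ln(V₂/V₁) = 1.98×8.314×445×ln(7.13) = 14400 J.
Q = ΔU + W = 14400 J.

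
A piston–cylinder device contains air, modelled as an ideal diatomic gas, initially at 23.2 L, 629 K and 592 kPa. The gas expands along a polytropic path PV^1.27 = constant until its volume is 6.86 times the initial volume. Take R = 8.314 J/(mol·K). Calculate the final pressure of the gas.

51.3 kPa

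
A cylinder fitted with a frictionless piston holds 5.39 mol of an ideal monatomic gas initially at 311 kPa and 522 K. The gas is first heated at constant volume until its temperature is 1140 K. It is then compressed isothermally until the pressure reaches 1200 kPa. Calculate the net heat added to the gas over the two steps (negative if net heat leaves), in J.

12500 J

V₁ = nRT₁/P₁ = 5.39×8.314×522/311 = 75.2 L.
Step 1 — Isochoric: V stays 75.2 L; P/T = const ⇒ T₂ = 1140 K, P₂ = 679 kPa.
W = 0 (no volume change).
ΔU = nCvΔT = 5.39×12.5×(1140−522) = 41500 J.
Q = ΔU = 41500 J.
State after step 1: P = 679 kPa, V = 75.2 L, T = 1140 K.
Step 2 — Isothermal: T stays 1140 K; PV = const ⇒ V₂ = 42.6 L, P₂ = 1200 kPa.
ΔU = 0 (ideal gas, T constant).
W = nRT ln(V₂/V₁) = 5.39×8.314×1140×ln(0.566) = -29100 J.
Q = ΔU + W = -29100 J.
Net over both steps: W = -29100 J, Q = 12500 J, ΔU = 41500 J.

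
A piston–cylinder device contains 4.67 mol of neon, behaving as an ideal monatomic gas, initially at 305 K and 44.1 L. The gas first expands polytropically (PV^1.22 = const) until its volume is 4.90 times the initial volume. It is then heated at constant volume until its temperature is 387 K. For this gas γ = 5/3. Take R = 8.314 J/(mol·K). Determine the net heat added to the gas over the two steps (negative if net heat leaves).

P₁ = nRT₁/V₁ = 4.67×8.314×305/44.1 = 269 kPa.
Step 1 — Polytropic n=1.22: T₂ = T₁(V₁/V₂)^(n−1) = 305×(0.204)^0.22 = 215 K; P₂ = P₁(V₁/V₂)^n = 38.6 kPa.
W = (P₁V₁−P₂V₂)/(n−1) = (269×44.1−38.6×216)/0.22 = 15900 J.
ΔU = nCvΔT = 4.67×12.5×(215−305) = -5240 J.
Q = ΔU + W = 10600 J.
State after step 1: P = 38.6 kPa, V = 216 L, T = 215 K.
Step 2 — Isochoric: V stays 216 L; P/T = const ⇒ T₂ = 387 K, P₂ = 69.5 kPa.
W = 0 (no volume change).
ΔU = nCvΔT = 4.67×12.5×(387−215) = 10000 J.
Q = ΔU = 10000 J.
Net over both steps: W = 15900 J, Q = 20700 J, ΔU = 4780 J.

20700 J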